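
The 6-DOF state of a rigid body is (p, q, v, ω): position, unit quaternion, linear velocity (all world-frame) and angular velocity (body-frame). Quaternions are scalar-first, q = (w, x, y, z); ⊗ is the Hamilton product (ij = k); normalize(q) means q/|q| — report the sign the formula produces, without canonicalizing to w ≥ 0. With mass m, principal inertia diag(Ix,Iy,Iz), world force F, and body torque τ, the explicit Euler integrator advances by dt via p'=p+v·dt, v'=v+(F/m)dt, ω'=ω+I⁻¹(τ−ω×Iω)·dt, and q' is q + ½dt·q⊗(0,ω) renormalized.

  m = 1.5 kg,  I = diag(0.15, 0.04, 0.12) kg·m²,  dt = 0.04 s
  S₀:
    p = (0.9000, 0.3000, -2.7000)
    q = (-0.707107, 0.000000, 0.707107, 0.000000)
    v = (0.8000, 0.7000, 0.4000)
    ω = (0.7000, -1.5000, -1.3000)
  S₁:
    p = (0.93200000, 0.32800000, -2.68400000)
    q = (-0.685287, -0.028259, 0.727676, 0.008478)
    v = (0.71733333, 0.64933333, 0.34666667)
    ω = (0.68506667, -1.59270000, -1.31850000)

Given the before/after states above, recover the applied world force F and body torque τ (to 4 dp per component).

F = (-3.1000, -1.9000, -2.0000)
τ = (0.1000, -0.1200, 0.0600)

ω₁ − ω₀ = (-0.01493333, -0.09270000, -0.01850000)
ω₀×(Iω₀) = (0.1560, -0.0273, 0.1155)
applied torque τ = (0.1000, -0.1200, 0.0600)
v₁ − v₀ = (-0.08266667, -0.05066667, -0.05333333)
F = m·Δv/dt = (-3.1000, -1.9000, -2.0000)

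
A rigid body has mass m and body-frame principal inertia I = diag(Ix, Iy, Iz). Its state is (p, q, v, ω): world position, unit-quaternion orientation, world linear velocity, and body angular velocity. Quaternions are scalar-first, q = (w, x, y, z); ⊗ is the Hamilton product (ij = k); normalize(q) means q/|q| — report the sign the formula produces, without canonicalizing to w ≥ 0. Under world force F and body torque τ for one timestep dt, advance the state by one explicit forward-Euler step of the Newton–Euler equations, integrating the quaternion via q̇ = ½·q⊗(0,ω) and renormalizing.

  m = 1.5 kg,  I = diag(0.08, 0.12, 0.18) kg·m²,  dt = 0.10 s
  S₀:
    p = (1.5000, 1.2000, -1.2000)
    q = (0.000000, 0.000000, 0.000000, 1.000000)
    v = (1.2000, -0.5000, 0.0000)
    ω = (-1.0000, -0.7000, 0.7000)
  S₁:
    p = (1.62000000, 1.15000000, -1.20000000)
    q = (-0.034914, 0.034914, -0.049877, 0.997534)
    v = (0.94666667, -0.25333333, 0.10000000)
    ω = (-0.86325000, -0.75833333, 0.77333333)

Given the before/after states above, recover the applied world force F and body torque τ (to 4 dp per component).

rate change Δω = (0.13675000, -0.05833333, 0.07333333)
ω₀×(Iω₀) = (-0.0294, 0.0700, 0.0280)
applied torque τ = (0.0800, 0.0000, 0.1600)
velocity change Δv = (-0.25333333, 0.24666667, 0.10000000)
F = m·Δv/dt = (-3.8000, 3.7000, 1.5000)

F = (-3.8000, 3.7000, 1.5000)
τ = (0.0800, 0.0000, 0.1600)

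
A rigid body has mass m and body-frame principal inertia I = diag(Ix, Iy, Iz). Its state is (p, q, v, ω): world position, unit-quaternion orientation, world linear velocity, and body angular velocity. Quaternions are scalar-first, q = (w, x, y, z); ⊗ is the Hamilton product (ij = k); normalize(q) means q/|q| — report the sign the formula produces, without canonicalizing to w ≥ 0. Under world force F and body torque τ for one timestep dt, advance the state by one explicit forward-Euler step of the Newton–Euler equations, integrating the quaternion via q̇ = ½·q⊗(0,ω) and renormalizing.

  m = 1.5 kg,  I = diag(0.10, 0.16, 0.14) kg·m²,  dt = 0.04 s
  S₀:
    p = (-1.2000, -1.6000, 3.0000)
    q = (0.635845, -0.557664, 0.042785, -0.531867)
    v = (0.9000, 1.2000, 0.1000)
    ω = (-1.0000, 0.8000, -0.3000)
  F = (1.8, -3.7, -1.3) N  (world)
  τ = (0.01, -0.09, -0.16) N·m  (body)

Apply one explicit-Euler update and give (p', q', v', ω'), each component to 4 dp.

p' = (-1.1640, -1.5520, 3.0040)
q' = (0.6206, -0.5619, 0.0602, -0.5436)
v' = (0.9480, 1.1013, 0.0653)
ω' = (-0.9979, 0.7805, -0.3320)

ω×(Iω) gyroscopic = (0.0048, -0.0120, -0.0480)
(τ − ω×Iω)/I = (0.0520, -0.4875, -0.8000)
ω' = ω + α·dt = (-0.9979, 0.7805, -0.3320)
Hamilton product q⊗(0,ω) = (-0.7514521, -0.2231869, 0.8732438, -0.5940997)
q' = normalize(q + ½dt·q⊗(0,ω)) = (0.6206, -0.5619, 0.0602, -0.5436)
a = F/m = (1.2000, -2.4667, -0.8667)
new position p' = (-1.1640, -1.5520, 3.0040)
v + (F/m)dt = (0.9480, 1.1013, 0.0653)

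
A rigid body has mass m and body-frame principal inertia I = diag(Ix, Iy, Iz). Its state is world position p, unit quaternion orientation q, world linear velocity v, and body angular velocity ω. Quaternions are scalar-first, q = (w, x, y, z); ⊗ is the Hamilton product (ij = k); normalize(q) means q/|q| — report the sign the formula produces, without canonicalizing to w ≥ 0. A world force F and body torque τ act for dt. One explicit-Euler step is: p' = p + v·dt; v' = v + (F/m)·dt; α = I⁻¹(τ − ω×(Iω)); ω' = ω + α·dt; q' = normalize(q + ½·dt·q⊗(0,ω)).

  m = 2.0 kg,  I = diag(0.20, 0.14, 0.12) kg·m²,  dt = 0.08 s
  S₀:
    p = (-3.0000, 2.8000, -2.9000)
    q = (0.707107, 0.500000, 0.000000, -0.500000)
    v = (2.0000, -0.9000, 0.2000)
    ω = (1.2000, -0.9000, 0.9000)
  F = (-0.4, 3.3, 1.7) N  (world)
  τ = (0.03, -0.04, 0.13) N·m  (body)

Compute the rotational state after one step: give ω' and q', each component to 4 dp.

ω' = (1.2055, -0.9722, 0.9435)
q' = (0.6994, 0.5147, -0.0673, -0.4913)

precession coupling ω×(Iω) = (0.0162, 0.0864, 0.0648)
α = I⁻¹(τ − ω×Iω) = (0.0690, -0.9029, 0.5433)
ω' = ω + α·dt = (1.2055, -0.9722, 0.9435)
Hamilton product q⊗(0,ω) = (-0.1500000, 0.3985284, -1.6863963, 0.1863963)
q' = normalize(q + ½dt·q⊗(0,ω)) = (0.6994, 0.5147, -0.0673, -0.4913)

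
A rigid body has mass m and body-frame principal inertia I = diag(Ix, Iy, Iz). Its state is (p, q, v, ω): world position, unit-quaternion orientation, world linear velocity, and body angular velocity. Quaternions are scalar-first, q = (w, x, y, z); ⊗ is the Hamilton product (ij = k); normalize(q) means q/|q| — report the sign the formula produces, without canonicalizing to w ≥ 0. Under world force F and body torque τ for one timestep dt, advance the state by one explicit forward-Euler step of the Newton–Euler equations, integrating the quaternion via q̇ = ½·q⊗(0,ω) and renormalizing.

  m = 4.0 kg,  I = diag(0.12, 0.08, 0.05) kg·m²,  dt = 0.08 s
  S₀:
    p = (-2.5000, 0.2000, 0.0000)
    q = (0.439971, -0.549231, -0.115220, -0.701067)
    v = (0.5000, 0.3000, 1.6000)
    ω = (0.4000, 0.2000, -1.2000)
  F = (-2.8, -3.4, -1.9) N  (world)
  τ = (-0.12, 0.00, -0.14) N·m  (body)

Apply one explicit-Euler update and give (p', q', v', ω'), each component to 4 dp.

p' = (-2.4600, 0.2240, 0.1280)
q' = (0.4155, -0.5304, -0.1491, -0.7238)
v' = (0.4440, 0.2320, 1.5620)
ω' = (0.3152, 0.2336, -1.4189)

angular accel α = (-1.0600, 0.4200, -2.7360)
ω + α·dt = (0.3152, 0.2336, -1.4189)
q⊗(0,ω) = (-0.5985440, 0.4544658, -0.8515098, -0.5917234)
q + ½dt·q⊗(0,ω), renormalized = (0.4155, -0.5304, -0.1491, -0.7238)
linear accel F/m = (-0.7000, -0.8500, -0.4750)
new position p' = (-2.4600, 0.2240, 0.1280)
v + (F/m)dt = (0.4440, 0.2320, 1.5620)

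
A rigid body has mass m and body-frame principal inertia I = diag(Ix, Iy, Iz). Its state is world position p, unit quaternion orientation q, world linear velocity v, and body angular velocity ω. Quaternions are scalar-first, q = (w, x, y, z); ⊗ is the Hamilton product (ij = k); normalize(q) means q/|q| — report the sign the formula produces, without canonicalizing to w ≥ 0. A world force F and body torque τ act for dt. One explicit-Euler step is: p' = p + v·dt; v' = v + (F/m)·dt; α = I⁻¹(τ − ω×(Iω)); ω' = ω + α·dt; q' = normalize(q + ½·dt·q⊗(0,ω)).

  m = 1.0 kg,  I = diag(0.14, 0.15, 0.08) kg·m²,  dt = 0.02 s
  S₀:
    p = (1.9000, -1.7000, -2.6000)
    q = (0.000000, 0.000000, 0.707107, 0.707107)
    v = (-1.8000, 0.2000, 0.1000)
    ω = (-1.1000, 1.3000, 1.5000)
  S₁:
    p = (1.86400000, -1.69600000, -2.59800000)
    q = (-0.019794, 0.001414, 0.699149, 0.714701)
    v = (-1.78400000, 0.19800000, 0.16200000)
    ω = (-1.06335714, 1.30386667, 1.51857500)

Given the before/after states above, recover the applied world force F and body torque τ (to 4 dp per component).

ω₁ − ω₀ = (0.03664286, 0.00386667, 0.01857500)
I·α + gyro = (0.1200, -0.0700, 0.0600)
velocity change Δv = (0.01600000, -0.00200000, 0.06200000)
F = m·Δv/dt = (0.8000, -0.1000, 3.1000)

F = (0.8000, -0.1000, 3.1000)
τ = (0.1200, -0.0700, 0.0600)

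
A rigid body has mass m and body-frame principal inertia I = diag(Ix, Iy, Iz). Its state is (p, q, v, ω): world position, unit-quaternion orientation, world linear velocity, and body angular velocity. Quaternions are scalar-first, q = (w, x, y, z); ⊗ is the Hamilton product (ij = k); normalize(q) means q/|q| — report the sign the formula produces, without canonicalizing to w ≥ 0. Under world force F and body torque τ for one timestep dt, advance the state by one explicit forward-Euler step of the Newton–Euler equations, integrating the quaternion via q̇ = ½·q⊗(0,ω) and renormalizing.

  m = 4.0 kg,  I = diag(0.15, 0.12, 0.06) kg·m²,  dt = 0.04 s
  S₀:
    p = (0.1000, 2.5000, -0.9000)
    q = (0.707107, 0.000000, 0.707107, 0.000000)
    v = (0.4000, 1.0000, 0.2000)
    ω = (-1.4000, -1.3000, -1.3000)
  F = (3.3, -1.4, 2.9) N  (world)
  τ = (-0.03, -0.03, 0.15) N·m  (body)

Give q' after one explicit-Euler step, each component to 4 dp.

2q̇ = q⊗(0,ω) = (0.9192391, -1.9091889, -0.9192391, 0.0707107)
updated quaternion q' = (0.7247, -0.0381, 0.6880, 0.0014)

q' = (0.7247, -0.0381, 0.6880, 0.0014)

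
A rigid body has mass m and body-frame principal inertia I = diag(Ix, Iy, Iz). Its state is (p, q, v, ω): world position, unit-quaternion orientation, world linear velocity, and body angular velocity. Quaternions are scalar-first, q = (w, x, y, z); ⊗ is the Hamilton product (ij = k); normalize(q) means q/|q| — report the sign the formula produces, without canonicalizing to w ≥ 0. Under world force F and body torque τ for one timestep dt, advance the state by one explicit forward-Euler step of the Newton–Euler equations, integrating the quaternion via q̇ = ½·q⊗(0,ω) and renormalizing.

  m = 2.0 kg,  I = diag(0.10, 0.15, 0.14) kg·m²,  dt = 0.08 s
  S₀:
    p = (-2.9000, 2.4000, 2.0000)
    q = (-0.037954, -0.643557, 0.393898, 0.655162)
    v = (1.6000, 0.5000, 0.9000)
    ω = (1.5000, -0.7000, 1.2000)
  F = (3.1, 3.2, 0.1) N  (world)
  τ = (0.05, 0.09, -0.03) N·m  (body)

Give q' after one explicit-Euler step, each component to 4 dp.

q' = (-0.0197, -0.6066, 0.4636, 0.6456)

2q̇ = q⊗(0,ω) = (0.4548697, 0.8743600, 1.7815792, -0.1859019)
updated quaternion q' = (-0.0197, -0.6066, 0.4636, 0.6456)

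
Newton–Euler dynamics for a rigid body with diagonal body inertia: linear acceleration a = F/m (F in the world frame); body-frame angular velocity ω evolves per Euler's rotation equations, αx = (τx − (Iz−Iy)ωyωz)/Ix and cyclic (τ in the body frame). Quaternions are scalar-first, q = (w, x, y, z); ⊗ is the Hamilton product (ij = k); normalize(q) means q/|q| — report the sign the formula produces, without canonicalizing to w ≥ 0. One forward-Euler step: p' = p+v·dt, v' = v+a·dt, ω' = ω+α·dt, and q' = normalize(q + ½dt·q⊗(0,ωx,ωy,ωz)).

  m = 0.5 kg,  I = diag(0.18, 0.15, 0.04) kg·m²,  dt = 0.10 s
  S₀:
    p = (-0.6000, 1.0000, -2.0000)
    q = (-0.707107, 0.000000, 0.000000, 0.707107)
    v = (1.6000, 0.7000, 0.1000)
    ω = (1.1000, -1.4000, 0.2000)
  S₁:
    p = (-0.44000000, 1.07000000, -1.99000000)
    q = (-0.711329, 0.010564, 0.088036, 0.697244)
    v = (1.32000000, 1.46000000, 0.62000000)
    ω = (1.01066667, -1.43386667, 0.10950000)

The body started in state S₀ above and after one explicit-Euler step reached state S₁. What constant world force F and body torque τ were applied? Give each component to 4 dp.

F = (-1.4000, 3.8000, 2.6000)
τ = (-0.1300, -0.0200, 0.0100)

v₁ − v₀ = (-0.28000000, 0.76000000, 0.52000000)
m·(v₁−v₀)/dt = (-1.4000, 3.8000, 2.6000)
Δω = ω₁−ω₀ = (-0.08933333, -0.03386667, -0.09050000)
precession coupling = (0.0308, 0.0308, 0.0462)
applied torque τ = (-0.1300, -0.0200, 0.0100)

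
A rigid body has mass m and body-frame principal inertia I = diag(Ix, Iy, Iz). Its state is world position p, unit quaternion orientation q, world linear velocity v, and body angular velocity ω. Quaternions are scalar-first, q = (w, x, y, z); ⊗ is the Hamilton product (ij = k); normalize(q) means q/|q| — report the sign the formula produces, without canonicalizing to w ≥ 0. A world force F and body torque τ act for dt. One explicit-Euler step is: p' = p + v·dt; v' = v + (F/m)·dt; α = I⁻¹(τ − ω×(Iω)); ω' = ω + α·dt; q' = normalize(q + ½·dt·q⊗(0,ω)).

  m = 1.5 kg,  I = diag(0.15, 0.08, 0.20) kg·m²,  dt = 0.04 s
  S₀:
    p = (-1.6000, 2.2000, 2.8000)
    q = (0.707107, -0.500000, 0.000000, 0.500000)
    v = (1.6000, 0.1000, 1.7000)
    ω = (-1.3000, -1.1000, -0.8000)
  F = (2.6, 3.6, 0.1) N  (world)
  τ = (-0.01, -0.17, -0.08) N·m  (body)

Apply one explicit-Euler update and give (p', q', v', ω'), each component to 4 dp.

gyro term ω×Iω = (0.1056, -0.0520, -0.1001)
(τ − ω×Iω)/I = (-0.7707, -1.4750, 0.1005)
ω' = ω + α·dt = (-1.3308, -1.1590, -0.7960)
q⊗(0,ω) = (-0.2500000, -0.3692391, -1.8278177, -0.0156856)
updated quaternion q' = (0.7016, -0.5070, -0.0365, 0.4993)
linear accel F/m = (1.7333, 2.4000, 0.0667)
p + v·dt = (-1.5360, 2.2040, 2.8680)
v' = v + a·dt = (1.6693, 0.1960, 1.7027)

p' = (-1.5360, 2.2040, 2.8680)
q' = (0.7016, -0.5070, -0.0365, 0.4993)
v' = (1.6693, 0.1960, 1.7027)
ω' = (-1.3308, -1.1590, -0.7960)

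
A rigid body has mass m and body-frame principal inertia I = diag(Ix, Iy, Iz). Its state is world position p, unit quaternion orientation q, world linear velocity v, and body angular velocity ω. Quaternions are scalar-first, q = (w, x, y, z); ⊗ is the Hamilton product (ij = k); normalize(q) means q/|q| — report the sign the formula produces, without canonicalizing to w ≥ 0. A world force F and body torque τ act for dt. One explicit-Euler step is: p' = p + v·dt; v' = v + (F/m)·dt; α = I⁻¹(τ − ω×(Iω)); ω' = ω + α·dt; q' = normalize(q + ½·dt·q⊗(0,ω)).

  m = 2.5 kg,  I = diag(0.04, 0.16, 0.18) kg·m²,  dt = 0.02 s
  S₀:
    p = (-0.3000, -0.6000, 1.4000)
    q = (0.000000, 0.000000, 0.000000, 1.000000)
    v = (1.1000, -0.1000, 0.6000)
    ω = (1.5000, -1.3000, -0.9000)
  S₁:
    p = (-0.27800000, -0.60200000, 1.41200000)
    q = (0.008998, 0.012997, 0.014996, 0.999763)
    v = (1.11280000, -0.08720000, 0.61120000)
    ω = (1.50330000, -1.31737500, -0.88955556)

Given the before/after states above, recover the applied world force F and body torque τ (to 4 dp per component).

Δω = ω₁−ω₀ = (0.00330000, -0.01737500, 0.01044444)
applied torque τ = (0.0300, 0.0500, -0.1400)
Δv = v₁−v₀ = (0.01280000, 0.01280000, 0.01120000)
m·(v₁−v₀)/dt = (1.6000, 1.6000, 1.4000)

F = (1.6000, 1.6000, 1.4000)
τ = (0.0300, 0.0500, -0.1400)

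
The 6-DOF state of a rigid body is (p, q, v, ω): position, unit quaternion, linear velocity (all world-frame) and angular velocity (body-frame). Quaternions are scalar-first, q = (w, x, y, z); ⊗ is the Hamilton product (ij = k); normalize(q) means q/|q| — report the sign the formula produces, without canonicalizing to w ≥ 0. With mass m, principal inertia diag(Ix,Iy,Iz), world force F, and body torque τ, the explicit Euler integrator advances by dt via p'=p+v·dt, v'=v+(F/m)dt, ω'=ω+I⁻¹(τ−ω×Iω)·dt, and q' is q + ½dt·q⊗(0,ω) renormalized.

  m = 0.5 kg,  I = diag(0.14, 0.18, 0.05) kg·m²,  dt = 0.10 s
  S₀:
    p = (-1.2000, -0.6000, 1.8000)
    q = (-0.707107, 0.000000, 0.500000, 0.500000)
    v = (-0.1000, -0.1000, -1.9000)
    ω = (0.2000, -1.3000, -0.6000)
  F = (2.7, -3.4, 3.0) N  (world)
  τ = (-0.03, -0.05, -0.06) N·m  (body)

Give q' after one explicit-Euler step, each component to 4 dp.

q⊗(0,ω) = (0.9500000, 0.2085786, 1.0192391, 0.3242642)
q' = normalize(q + ½dt·q⊗(0,ω)) = (-0.6579, 0.0104, 0.5495, 0.5149)

q' = (-0.6579, 0.0104, 0.5495, 0.5149)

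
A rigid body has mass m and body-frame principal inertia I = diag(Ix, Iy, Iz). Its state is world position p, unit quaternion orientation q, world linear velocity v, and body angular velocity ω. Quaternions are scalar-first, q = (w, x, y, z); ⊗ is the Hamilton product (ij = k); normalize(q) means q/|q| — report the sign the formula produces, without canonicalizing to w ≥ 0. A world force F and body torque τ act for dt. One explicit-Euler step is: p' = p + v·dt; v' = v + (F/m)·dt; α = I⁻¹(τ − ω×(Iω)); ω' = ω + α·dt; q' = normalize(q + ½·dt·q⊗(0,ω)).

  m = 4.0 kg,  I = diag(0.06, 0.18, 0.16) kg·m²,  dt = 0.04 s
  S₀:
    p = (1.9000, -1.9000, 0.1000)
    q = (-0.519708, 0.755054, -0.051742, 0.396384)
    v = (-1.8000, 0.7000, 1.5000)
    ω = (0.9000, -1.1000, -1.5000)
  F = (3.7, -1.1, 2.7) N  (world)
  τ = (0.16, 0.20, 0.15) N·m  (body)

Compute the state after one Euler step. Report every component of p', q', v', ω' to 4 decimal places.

p' = (1.8280, -1.8720, 0.1600)
q' = (-0.5221, 0.7553, -0.0105, 0.3960)
v' = (-1.7630, 0.6890, 1.5270)
ω' = (1.0287, -1.0856, -1.4328)

ω×(Iω) gyroscopic = (-0.0330, 0.1350, -0.1188)
angular accel α = (3.2167, 0.3611, 1.6800)
new body rate ω' = (1.0287, -1.0856, -1.4328)
2q̇ = q⊗(0,ω) = (-0.1418888, 0.0458982, 2.0610054, -0.0044296)
q + ½dt·q⊗(0,ω), renormalized = (-0.5221, 0.7553, -0.0105, 0.3960)
p + v·dt = (1.8280, -1.8720, 0.1600)
v + (F/m)dt = (-1.7630, 0.6890, 1.5270)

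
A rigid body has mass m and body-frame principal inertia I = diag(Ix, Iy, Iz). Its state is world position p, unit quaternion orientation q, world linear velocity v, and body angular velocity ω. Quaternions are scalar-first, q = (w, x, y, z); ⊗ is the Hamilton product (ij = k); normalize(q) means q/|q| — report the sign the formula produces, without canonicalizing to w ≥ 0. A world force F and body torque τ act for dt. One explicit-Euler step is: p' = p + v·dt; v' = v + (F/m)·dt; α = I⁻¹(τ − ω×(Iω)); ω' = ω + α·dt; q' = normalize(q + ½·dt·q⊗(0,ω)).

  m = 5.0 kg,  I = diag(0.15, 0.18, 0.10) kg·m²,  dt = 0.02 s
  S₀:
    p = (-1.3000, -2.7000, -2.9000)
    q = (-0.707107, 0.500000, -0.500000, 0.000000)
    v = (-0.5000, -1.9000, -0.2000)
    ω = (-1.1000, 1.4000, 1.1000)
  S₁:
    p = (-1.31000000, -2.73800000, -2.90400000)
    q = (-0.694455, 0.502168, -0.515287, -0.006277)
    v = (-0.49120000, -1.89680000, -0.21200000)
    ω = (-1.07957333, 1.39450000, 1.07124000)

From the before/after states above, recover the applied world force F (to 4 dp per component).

Δv = v₁−v₀ = (0.00880000, 0.00320000, -0.01200000)
F = m·Δv/dt = (2.2000, 0.8000, -3.0000)

F = (2.2000, 0.8000, -3.0000)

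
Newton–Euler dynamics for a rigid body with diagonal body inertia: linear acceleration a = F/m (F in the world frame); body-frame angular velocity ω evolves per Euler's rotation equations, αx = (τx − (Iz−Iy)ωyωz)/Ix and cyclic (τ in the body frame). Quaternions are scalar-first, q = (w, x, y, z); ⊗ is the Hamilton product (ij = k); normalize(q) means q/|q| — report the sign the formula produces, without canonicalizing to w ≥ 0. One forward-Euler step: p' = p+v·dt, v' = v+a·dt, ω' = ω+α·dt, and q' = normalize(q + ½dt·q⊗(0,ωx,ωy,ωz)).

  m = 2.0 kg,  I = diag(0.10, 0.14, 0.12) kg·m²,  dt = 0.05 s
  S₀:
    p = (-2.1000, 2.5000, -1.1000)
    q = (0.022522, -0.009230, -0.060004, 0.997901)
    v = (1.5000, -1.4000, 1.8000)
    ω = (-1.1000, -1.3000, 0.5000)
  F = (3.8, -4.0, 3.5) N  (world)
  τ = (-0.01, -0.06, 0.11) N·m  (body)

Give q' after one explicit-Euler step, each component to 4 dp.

2q̇ = q⊗(0,ω) = (-0.5871087, 1.2424951, -1.1223547, -0.0427444)
q' = normalize(q + ½dt·q⊗(0,ω)) = (0.0078, 0.0218, -0.0880, 0.9959)

q' = (0.0078, 0.0218, -0.0880, 0.9959)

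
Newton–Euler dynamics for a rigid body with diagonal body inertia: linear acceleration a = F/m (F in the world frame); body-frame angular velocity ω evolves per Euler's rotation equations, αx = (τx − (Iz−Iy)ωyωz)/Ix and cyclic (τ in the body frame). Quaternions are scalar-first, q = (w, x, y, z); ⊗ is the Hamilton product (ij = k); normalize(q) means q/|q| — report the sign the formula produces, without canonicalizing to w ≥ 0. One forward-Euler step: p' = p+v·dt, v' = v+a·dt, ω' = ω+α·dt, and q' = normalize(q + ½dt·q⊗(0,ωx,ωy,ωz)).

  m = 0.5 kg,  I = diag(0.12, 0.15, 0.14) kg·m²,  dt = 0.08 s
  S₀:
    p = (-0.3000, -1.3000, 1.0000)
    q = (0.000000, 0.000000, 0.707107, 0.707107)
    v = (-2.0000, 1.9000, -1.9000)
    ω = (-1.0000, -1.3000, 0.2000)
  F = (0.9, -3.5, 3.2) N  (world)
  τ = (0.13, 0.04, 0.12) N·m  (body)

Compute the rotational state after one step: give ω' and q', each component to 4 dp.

ω' = (-0.9151, -1.2808, 0.2463)
q' = (0.0310, 0.0423, 0.6773, 0.7338)

(τ − ω×Iω)/I = (1.0617, 0.2400, 0.5786)
ω + α·dt = (-0.9151, -1.2808, 0.2463)
q⊗(0,ω) = (0.7778177, 1.0606605, -0.7071070, 0.7071070)
q' = normalize(q + ½dt·q⊗(0,ω)) = (0.0310, 0.0423, 0.6773, 0.7338)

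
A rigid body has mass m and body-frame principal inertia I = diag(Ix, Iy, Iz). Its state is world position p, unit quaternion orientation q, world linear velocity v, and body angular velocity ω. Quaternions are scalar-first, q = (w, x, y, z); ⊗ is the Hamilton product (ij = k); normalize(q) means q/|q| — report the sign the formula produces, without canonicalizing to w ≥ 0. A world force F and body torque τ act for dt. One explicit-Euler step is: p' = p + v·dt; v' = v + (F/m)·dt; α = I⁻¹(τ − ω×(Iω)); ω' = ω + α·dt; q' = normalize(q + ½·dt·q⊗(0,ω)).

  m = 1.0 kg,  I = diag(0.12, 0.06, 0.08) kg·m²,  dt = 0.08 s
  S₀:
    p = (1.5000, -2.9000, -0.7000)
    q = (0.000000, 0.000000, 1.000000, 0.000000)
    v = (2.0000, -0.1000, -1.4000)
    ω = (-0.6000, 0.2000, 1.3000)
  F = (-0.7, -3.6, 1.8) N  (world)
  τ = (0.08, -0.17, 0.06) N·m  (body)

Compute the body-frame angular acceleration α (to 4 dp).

α = (0.6233, -2.3133, 0.6600)

ω×(Iω) gyroscopic = (0.0052, -0.0312, 0.0072)
(τ − ω×Iω)/I = (0.6233, -2.3133, 0.6600)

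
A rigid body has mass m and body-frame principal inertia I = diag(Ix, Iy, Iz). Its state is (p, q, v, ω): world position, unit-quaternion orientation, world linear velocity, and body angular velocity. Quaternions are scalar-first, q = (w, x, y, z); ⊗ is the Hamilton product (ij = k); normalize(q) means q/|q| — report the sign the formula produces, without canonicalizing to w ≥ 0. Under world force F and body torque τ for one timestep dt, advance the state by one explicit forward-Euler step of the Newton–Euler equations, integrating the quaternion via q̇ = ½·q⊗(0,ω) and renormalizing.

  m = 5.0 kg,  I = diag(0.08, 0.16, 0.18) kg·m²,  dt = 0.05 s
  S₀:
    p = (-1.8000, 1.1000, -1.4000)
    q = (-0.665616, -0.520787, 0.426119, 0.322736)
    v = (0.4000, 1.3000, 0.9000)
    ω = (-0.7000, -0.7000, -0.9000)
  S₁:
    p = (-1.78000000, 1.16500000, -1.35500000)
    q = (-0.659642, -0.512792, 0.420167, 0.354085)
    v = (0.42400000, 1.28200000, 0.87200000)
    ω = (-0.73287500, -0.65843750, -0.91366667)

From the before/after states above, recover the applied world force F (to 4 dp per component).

Δv = v₁−v₀ = (0.02400000, -0.01800000, -0.02800000)
m·(v₁−v₀)/dt = (2.4000, -1.8000, -2.8000)

F = (2.4000, -1.8000, -2.8000)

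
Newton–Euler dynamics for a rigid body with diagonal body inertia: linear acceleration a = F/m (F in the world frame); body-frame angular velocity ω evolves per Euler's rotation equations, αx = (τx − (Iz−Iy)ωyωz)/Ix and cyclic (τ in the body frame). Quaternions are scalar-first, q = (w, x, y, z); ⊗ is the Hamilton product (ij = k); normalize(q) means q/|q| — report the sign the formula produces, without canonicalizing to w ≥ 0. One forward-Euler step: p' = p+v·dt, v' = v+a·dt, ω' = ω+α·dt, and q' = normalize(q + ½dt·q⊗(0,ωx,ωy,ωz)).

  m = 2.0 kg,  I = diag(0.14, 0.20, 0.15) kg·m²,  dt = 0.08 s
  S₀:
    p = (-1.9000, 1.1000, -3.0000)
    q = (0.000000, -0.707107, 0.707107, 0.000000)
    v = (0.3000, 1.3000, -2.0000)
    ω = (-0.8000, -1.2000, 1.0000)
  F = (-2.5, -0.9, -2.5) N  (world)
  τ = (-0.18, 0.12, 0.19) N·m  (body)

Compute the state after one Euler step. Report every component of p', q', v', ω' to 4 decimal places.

precession coupling ω×(Iω) = (0.0600, 0.0080, 0.0576)
(τ − ω×Iω)/I = (-1.7143, 0.5600, 0.8827)
ω + α·dt = (-0.9371, -1.1552, 1.0706)
q⊗(0,ω) = (0.2828428, 0.7071070, 0.7071070, 1.4142140)
updated quaternion q' = (0.0113, -0.6772, 0.7336, 0.0564)
linear accel F/m = (-1.2500, -0.4500, -1.2500)
p' = p + v·dt = (-1.8760, 1.2040, -3.1600)
v' = v + a·dt = (0.2000, 1.2640, -2.1000)

p' = (-1.8760, 1.2040, -3.1600)
q' = (0.0113, -0.6772, 0.7336, 0.0564)
v' = (0.2000, 1.2640, -2.1000)
ω' = (-0.9371, -1.1552, 1.0706)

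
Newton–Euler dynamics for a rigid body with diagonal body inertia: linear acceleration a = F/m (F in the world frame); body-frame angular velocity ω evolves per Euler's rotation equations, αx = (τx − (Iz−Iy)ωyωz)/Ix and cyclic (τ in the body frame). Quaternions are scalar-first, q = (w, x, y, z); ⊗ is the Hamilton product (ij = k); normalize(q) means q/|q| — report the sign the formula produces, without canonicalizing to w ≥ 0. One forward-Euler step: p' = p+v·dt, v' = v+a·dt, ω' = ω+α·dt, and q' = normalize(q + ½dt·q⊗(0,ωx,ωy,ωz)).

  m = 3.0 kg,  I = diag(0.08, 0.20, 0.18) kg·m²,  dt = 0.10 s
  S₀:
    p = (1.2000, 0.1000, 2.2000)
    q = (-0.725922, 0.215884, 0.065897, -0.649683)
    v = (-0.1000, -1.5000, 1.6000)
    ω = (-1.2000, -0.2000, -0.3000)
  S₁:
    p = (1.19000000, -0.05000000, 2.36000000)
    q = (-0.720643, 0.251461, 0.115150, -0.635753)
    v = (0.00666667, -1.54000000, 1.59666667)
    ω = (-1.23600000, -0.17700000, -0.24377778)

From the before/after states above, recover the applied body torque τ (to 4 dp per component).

rate change Δω = (-0.03600000, 0.02300000, 0.05622222)
applied torque τ = (-0.0300, 0.0100, 0.1300)

τ = (-0.0300, 0.0100, 0.1300)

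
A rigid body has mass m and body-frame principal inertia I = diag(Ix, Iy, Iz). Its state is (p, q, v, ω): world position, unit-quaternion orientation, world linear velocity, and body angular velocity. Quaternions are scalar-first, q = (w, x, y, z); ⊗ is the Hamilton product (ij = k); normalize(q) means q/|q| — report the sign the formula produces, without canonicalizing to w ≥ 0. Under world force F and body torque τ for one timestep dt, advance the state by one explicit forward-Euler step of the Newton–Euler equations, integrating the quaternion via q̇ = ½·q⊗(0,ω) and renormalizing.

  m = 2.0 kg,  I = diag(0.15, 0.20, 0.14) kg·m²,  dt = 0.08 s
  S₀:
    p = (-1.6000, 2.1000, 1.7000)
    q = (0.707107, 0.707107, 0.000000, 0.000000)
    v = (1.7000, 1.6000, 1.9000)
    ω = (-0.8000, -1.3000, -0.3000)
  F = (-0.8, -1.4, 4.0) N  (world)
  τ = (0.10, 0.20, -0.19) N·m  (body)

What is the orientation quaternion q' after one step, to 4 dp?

Hamilton product q⊗(0,ω) = (0.5656856, -0.5656856, -0.7071070, -1.1313712)
q + ½dt·q⊗(0,ω), renormalized = (0.7283, 0.6832, -0.0282, -0.0452)

q' = (0.7283, 0.6832, -0.0282, -0.0452)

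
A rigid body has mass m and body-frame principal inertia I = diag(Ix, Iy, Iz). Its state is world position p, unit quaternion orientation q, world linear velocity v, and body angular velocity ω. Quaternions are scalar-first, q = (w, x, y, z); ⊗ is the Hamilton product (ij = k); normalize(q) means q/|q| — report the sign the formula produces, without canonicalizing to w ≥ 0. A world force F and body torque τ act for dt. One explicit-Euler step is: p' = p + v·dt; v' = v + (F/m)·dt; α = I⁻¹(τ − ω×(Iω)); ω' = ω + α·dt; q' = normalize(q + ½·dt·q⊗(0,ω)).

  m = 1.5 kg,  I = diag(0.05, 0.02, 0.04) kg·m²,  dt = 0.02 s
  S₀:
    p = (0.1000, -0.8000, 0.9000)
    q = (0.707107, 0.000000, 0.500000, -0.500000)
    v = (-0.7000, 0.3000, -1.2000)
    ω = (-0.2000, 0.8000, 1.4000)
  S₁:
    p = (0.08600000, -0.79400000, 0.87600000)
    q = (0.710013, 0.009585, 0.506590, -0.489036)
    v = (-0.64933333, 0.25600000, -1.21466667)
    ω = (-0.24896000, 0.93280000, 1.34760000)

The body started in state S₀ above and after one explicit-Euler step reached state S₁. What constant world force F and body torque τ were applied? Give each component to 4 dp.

F = (3.8000, -3.3000, -1.1000)
τ = (-0.1000, 0.1300, -0.1000)

ω₁ − ω₀ = (-0.04896000, 0.13280000, -0.05240000)
gyro term ω₀×Iω₀ = (0.0224, -0.0028, 0.0048)
applied torque τ = (-0.1000, 0.1300, -0.1000)
Δv = v₁−v₀ = (0.05066667, -0.04400000, -0.01466667)
m·(v₁−v₀)/dt = (3.8000, -3.3000, -1.1000)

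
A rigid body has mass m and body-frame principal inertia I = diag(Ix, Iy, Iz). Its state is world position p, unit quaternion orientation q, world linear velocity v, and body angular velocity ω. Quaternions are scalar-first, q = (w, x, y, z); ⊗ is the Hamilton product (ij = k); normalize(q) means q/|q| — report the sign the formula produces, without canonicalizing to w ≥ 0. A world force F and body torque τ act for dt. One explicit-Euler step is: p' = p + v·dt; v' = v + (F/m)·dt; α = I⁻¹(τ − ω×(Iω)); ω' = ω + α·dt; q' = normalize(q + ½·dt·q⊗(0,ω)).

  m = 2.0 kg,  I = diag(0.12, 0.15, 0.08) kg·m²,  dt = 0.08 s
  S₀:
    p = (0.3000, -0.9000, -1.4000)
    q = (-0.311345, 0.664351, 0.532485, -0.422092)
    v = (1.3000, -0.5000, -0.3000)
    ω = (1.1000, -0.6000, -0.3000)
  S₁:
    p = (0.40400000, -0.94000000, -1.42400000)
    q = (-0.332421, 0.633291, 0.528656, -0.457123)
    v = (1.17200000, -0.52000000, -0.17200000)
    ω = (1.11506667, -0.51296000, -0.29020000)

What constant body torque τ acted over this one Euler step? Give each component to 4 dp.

Δω = ω₁−ω₀ = (0.01506667, 0.08704000, 0.00980000)
ω₀×(Iω₀) = (-0.0126, -0.0132, -0.0198)
I·α + gyro = (0.0100, 0.1500, -0.0100)

τ = (0.0100, 0.1500, -0.0100)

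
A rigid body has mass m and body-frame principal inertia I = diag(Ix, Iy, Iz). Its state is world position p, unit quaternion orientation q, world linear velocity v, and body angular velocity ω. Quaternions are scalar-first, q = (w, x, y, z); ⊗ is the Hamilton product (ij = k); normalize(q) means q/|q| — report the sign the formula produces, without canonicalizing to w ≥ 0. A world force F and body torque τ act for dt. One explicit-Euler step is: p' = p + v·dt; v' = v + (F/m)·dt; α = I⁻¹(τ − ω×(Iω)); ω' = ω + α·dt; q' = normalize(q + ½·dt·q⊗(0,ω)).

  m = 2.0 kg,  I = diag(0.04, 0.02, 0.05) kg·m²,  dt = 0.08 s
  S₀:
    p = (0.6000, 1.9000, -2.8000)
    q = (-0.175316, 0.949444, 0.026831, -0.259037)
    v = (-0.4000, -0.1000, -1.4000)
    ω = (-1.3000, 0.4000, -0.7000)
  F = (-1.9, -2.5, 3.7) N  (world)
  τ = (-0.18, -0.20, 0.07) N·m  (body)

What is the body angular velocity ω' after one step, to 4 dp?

ω×(Iω) gyroscopic = (-0.0084, -0.0091, 0.0104)
angular accel α = (-4.2900, -9.5450, 1.1920)
ω' = ω + α·dt = (-1.6432, -0.3636, -0.6046)

ω' = (-1.6432, -0.3636, -0.6046)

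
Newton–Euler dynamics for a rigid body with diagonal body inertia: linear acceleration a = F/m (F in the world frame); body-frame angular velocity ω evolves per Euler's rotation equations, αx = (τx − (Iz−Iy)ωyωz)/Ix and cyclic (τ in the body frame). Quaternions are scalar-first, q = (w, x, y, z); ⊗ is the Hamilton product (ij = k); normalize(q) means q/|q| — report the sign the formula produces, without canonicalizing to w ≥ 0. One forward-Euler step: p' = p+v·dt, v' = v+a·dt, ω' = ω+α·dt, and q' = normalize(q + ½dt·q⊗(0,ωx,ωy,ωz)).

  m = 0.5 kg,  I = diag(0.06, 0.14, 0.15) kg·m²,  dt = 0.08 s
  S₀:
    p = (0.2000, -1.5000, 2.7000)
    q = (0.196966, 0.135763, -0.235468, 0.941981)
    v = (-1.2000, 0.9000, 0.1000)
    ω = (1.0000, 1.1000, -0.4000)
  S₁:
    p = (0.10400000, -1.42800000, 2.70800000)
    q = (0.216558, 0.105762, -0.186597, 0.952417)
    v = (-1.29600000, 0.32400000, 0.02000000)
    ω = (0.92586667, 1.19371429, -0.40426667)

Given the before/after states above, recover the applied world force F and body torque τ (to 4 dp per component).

velocity change Δv = (-0.09600000, -0.57600000, -0.08000000)
m·(v₁−v₀)/dt = (-0.6000, -3.6000, -0.5000)
Δω = ω₁−ω₀ = (-0.07413333, 0.09371429, -0.00426667)
gyro term ω₀×Iω₀ = (-0.0044, 0.0360, 0.0880)
τ = I·(Δω/dt) + ω₀×(Iω₀) = (-0.0600, 0.2000, 0.0800)

F = (-0.6000, -3.6000, -0.5000)
τ = (-0.0600, 0.2000, 0.0800)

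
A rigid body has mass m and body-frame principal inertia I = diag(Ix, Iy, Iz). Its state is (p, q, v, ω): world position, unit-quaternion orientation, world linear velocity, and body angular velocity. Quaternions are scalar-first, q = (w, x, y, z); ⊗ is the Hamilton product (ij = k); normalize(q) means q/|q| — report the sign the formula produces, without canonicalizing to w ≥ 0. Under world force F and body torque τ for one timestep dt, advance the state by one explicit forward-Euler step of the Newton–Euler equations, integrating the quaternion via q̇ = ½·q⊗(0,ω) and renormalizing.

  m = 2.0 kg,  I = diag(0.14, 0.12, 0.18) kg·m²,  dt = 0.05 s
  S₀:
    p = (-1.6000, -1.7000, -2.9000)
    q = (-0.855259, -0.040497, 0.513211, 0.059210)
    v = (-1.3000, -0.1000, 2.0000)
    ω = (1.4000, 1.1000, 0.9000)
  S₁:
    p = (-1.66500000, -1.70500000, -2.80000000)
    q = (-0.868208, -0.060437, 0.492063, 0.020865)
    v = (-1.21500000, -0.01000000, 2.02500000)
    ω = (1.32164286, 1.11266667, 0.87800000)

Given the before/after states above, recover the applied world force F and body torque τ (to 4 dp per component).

ω₁ − ω₀ = (-0.07835714, 0.01266667, -0.02200000)
ω₀×(Iω₀) = (0.0594, -0.0504, -0.0308)
I·α + gyro = (-0.1600, -0.0200, -0.1100)
velocity change Δv = (0.08500000, 0.09000000, 0.02500000)
m·(v₁−v₀)/dt = (3.4000, 3.6000, 1.0000)

F = (3.4000, 3.6000, 1.0000)
τ = (-0.1600, -0.0200, -0.1100)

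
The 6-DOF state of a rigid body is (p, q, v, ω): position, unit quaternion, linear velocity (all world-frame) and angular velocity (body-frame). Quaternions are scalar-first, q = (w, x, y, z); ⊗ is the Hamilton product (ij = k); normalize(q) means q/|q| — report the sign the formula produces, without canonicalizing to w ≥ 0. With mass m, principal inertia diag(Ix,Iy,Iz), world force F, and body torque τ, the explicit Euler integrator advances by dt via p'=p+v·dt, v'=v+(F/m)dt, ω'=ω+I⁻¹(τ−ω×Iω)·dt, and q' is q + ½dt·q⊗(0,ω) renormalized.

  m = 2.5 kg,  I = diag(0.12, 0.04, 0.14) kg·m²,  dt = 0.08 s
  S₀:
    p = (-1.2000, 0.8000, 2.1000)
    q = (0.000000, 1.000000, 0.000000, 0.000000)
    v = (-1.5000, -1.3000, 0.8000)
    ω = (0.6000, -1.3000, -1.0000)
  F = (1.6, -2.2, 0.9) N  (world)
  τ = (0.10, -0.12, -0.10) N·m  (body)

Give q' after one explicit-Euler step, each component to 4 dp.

Hamilton product q⊗(0,ω) = (-0.6000000, 0.0000000, 1.0000000, -1.3000000)
q' = normalize(q + ½dt·q⊗(0,ω)) = (-0.0239, 0.9976, 0.0399, -0.0519)

q' = (-0.0239, 0.9976, 0.0399, -0.0519)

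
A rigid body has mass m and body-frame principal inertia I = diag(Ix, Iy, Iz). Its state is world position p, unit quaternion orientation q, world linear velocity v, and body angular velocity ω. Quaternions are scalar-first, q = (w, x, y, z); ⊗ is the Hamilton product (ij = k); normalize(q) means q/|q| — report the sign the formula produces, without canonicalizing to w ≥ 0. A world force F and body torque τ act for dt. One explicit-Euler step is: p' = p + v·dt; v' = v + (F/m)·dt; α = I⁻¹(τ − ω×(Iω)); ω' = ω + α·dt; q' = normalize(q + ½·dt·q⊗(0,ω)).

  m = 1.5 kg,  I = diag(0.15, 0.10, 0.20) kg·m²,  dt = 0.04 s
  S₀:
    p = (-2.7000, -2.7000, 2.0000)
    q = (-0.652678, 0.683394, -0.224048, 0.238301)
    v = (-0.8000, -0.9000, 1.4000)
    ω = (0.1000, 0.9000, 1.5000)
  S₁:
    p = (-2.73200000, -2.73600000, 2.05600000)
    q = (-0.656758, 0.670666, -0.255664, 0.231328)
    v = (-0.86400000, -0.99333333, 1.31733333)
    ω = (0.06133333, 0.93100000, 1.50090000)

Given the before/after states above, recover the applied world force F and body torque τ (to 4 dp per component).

F = (-2.4000, -3.5000, -3.1000)
τ = (-0.0100, 0.0700, 0.0000)

Δω = ω₁−ω₀ = (-0.03866667, 0.03100000, 0.00090000)
precession coupling = (0.1350, -0.0075, -0.0045)
τ = I·(Δω/dt) + ω₀×(Iω₀) = (-0.0100, 0.0700, 0.0000)
v₁ − v₀ = (-0.06400000, -0.09333333, -0.08266667)
F = m·Δv/dt = (-2.4000, -3.5000, -3.1000)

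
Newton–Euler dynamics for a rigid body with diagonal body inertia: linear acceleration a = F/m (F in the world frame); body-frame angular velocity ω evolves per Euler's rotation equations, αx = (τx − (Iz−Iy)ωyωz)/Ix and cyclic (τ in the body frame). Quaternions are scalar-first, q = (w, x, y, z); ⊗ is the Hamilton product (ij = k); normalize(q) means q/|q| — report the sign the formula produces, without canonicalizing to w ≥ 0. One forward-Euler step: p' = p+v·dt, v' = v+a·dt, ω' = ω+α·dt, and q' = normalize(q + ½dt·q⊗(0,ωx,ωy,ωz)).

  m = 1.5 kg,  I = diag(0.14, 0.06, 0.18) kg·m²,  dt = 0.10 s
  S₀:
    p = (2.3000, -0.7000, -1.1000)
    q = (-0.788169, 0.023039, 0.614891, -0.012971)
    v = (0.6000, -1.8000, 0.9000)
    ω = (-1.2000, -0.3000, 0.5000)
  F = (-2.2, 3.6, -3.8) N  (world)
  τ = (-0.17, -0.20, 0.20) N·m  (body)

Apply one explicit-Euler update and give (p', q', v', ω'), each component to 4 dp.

p' = (2.3600, -0.8800, -1.0100)
q' = (-0.7755, 0.0853, 0.6255, 0.0039)
v' = (0.4533, -1.5600, 0.6467)
ω' = (-1.3086, -0.6733, 0.6271)

new position p' = (2.3600, -0.8800, -1.0100)
v' = v + a·dt = (0.4533, -1.5600, 0.6467)
α = I⁻¹(τ − ω×Iω) = (-1.0857, -3.7333, 1.2711)
ω + α·dt = (-1.3086, -0.6733, 0.6271)
Hamilton product q⊗(0,ω) = (0.2185996, 1.2493570, 0.2404964, 0.3368730)
q + ½dt·q⊗(0,ω), renormalized = (-0.7755, 0.0853, 0.6255, 0.0039)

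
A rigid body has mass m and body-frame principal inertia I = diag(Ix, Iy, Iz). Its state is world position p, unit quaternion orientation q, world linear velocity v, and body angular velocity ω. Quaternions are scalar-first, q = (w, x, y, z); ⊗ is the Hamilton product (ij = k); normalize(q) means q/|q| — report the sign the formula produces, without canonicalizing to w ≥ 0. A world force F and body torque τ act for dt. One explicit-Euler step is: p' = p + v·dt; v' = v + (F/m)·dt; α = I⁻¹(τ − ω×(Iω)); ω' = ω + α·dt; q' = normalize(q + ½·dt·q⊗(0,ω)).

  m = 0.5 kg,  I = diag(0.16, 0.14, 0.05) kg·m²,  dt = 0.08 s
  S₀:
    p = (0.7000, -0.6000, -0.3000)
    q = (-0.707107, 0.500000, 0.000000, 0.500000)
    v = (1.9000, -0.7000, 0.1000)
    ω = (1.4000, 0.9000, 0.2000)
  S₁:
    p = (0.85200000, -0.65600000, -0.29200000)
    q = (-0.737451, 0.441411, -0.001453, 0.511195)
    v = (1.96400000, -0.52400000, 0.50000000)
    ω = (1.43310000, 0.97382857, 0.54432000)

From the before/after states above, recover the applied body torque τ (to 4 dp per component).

rate change Δω = (0.03310000, 0.07382857, 0.34432000)
ω₀×(Iω₀) = (-0.0162, 0.0308, -0.0252)
I·α + gyro = (0.0500, 0.1600, 0.1900)

τ = (0.0500, 0.1600, 0.1900)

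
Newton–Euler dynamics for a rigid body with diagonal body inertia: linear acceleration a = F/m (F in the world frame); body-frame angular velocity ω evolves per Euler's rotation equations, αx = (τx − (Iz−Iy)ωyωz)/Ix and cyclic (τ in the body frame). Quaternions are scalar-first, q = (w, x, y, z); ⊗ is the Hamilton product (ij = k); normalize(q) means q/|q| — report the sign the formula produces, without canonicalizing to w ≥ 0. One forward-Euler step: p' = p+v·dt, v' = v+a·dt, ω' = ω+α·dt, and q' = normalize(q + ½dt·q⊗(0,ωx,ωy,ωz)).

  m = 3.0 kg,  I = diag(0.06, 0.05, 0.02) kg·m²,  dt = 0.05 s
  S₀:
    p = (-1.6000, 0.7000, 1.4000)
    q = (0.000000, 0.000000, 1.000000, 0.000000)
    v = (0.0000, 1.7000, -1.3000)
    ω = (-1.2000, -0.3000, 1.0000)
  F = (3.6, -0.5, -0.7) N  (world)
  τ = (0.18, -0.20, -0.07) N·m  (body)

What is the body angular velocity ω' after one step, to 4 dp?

gyro term ω×Iω = (0.0090, -0.0480, -0.0036)
(τ − ω×Iω)/I = (2.8500, -3.0400, -3.3200)
ω' = ω + α·dt = (-1.0575, -0.4520, 0.8340)

ω' = (-1.0575, -0.4520, 0.8340)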